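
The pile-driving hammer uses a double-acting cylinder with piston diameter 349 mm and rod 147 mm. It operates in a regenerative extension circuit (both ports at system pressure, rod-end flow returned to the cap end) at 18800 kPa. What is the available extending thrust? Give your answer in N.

With equal pressure on both faces, forces on the annular region cancel; the net push is pressure × rod cross-section.
Rod cross-section A_rod = π/4 × (147 mm)² = 16970 mm^2
F = P × A_rod

F ≈ 3.19e5 N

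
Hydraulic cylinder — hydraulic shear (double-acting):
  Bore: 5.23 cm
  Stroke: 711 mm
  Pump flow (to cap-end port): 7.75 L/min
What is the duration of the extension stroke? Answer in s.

Cap-side area A_cap = π/4 × (5.23 cm)² = 21.48 cm^2
Swept volume V = A × L; t = V / Q = A·L / Q

t ≈ 11.8 s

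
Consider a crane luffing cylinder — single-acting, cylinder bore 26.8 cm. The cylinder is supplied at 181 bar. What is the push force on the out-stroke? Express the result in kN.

Cap-side area A_cap = π/4 × (26.8 cm)² = 564.1 cm^2
F = P × A_cap = 181 bar × A_cap

F ≈ 1020 kN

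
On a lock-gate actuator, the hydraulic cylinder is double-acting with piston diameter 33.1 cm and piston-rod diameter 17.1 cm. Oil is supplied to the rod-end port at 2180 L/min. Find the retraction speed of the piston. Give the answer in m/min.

Rod-side annular area A_ann = π/4 × (33.1² − 17.1²) = 630.8 cm^2
Flow into the rod-end port fills the annular volume.
v = Q / A

v ≈ 34.6 m/min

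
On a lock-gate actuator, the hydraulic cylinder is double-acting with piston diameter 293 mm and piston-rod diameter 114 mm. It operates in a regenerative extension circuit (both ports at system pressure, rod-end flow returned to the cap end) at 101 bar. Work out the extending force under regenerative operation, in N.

F ≈ 1.03e5 N

With equal pressure on both faces, forces on the annular region cancel; the net push is pressure × rod cross-section.
Rod cross-section A_rod = π/4 × (114 mm)² = 10210 mm^2
F = P × A_rod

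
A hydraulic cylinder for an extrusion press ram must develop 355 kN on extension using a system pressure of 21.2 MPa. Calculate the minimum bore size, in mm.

Extension force acts on the full piston face: F = P × (π/4)D².
D = √(4F / (πP)) = √(4 × 355 kN / (π × 21.2 MPa))

D ≈ 146 mm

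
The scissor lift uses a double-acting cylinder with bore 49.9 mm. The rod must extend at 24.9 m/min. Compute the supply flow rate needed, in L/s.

Cap-side area A_cap = π/4 × (49.9 mm)² = 1956 mm^2
Q = A × v

Q ≈ 0.812 L/s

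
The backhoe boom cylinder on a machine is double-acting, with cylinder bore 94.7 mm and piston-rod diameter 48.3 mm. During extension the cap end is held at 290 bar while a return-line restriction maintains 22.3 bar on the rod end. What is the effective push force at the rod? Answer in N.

Cap-side area A_cap = π/4 × (94.7 mm)² = 7044 mm^2
Rod-side annular area A_ann = π/4 × (94.7² − 48.3²) = 5211 mm^2
Net thrust = P_cap·A_cap − P_rod·A_ann = 2.043e5 N − 11620 N

F ≈ 1.93e5 N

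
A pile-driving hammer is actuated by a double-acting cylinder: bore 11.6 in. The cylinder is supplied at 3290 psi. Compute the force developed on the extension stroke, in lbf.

Cap-side area A_cap = π/4 × (11.6 in)² = 105.7 in^2
F = P × A_cap = 3290 psi × A_cap

F ≈ 3.48e5 lbf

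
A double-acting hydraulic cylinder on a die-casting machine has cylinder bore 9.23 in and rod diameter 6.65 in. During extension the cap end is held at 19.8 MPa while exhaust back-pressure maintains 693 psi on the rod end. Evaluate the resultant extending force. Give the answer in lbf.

Cap-side area A_cap = π/4 × (9.23 in)² = 66.91 in^2
Rod-side annular area A_ann = π/4 × (9.23² − 6.65²) = 32.18 in^2
Net thrust = P_cap·A_cap − P_rod·A_ann = 1.921e5 lbf − 22300 lbf

F ≈ 1.70e5 lbf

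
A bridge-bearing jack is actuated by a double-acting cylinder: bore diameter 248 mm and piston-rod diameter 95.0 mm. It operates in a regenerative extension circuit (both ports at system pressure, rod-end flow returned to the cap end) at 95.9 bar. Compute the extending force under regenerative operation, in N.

F ≈ 68000 N

With equal pressure on both faces, forces on the annular region cancel; the net push is pressure × rod cross-section.
Rod cross-section A_rod = π/4 × (95.0 mm)² = 7088 mm^2
F = P × A_rod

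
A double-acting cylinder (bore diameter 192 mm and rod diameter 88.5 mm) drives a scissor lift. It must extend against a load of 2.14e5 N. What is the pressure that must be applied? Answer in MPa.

P ≈ 7.39 MPa

Cap-side area A_cap = π/4 × (192 mm)² = 28950 mm^2
P = F / A = 2.14e5 N / A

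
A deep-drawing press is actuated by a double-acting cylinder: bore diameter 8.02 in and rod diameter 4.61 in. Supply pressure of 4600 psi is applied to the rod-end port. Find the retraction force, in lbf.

Rod-side annular area A_ann = π/4 × (8.02² − 4.61²) = 33.83 in^2
On retraction the pressure acts on the annular area (bore minus rod).
F = P × A_ann

F ≈ 1.56e5 lbf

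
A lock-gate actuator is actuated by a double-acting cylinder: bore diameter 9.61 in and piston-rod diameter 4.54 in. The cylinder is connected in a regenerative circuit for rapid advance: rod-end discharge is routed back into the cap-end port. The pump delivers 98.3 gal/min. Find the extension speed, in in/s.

v ≈ 23.4 in/s

In regeneration the rod-end outflow joins the pump flow into the cap end, so the net volume the pump must supply per unit advance equals the rod cross-section area.
Rod cross-section A_rod = π/4 × (4.54 in)² = 16.19 in^2
v = Q_pump / A_rod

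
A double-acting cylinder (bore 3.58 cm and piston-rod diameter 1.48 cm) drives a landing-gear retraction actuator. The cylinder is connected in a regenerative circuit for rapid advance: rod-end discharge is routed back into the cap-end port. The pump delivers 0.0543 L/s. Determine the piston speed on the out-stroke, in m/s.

In regeneration the rod-end outflow joins the pump flow into the cap end, so the net volume the pump must supply per unit advance equals the rod cross-section area.
Rod cross-section A_rod = π/4 × (1.48 cm)² = 1.720 cm^2
v = Q_pump / A_rod

v ≈ 0.316 m/s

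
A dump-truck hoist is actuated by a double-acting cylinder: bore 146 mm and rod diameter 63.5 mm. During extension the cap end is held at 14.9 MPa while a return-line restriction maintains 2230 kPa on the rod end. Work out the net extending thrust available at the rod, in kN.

Cap-side area A_cap = π/4 × (146 mm)² = 16740 mm^2
Rod-side annular area A_ann = π/4 × (146² − 63.5²) = 13570 mm^2
Net thrust = P_cap·A_cap − P_rod·A_ann = 249.4 kN − 30.27 kN

F ≈ 219 kN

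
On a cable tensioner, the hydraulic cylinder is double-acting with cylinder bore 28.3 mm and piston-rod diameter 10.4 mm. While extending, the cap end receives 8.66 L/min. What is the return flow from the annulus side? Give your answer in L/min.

Cap-side area A_cap = π/4 × (28.3 mm)² = 629.0 mm^2
Rod-side annular area A_ann = π/4 × (28.3² − 10.4²) = 544.1 mm^2
Piston speed v = Q_in/A_cap; rod-end outflow Q_out = v × A_ann = Q_in × A_ann/A_cap.

Q_out ≈ 7.49 L/min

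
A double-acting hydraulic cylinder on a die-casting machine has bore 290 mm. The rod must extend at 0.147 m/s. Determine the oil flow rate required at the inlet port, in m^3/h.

Cap-side area A_cap = π/4 × (290 mm)² = 66050 mm^2
Q = A × v

Q ≈ 35.0 m^3/h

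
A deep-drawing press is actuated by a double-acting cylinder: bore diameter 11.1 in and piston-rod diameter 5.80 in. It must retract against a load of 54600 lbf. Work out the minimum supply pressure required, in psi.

Rod-side annular area A_ann = π/4 × (11.1² − 5.80²) = 70.35 in^2
Retraction: pressure acts on the annular area.
P = F / A = 54600 lbf / A

P ≈ 776 psi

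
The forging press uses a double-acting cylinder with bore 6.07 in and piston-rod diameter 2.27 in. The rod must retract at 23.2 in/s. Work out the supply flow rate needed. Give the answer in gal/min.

Q ≈ 150 gal/min

Rod-side annular area A_ann = π/4 × (6.07² − 2.27²) = 24.89 in^2
Q = A × v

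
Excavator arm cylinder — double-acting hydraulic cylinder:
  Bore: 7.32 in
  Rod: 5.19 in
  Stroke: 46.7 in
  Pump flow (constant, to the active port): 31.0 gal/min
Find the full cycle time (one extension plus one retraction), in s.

t ≈ 24.7 s

Cap-side area A_cap = π/4 × (7.32 in)² = 42.08 in^2
Rod-side annular area A_ann = π/4 × (7.32² − 5.19²) = 20.93 in^2
t_ext = A_cap·L/Q = 16.47 s
t_ret = A_ann·L/Q = 8.189 s
t_cycle = t_ext + t_ret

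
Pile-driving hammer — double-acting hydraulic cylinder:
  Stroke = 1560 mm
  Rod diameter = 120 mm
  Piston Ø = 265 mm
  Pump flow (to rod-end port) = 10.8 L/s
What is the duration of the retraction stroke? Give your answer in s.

Rod-side annular area A_ann = π/4 × (265² − 120²) = 43840 mm^2
Swept volume V = A × L; t = V / Q = A·L / Q

t ≈ 6.33 s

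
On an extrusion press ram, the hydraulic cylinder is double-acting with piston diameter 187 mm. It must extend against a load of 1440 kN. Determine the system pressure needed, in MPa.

P ≈ 52.4 MPa

Cap-side area A_cap = π/4 × (187 mm)² = 27460 mm^2
P = F / A = 1440 kN / A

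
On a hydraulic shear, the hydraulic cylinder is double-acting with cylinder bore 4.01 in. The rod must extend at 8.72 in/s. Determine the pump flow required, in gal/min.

Q ≈ 28.6 gal/min

Cap-side area A_cap = π/4 × (4.01 in)² = 12.63 in^2
Q = A × v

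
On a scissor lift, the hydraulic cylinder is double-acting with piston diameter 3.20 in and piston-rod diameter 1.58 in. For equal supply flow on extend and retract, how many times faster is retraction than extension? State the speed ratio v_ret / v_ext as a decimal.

Cap-side area A_cap = π/4 × (3.20 in)² = 8.042 in^2
Rod-side annular area A_ann = π/4 × (3.20² − 1.58²) = 6.082 in^2
For equal Q, v ∝ 1/A, so v_ret/v_ext = A_cap/A_ann.

v_ret/v_ext ≈ 1.32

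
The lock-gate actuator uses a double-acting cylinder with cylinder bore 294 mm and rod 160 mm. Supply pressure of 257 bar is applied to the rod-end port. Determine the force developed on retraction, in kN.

Rod-side annular area A_ann = π/4 × (294² − 160²) = 47780 mm^2
On retraction the pressure acts on the annular area (bore minus rod).
F = P × A_ann

F ≈ 1230 kN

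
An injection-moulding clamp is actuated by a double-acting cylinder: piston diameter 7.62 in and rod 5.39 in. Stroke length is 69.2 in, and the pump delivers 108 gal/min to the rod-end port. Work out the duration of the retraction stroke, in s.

Rod-side annular area A_ann = π/4 × (7.62² − 5.39²) = 22.79 in^2
Swept volume V = A × L; t = V / Q = A·L / Q

t ≈ 3.79 s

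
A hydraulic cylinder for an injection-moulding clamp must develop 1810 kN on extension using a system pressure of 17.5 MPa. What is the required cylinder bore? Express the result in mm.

Extension force acts on the full piston face: F = P × (π/4)D².
D = √(4F / (πP)) = √(4 × 1810 kN / (π × 17.5 MPa))

D ≈ 363 mm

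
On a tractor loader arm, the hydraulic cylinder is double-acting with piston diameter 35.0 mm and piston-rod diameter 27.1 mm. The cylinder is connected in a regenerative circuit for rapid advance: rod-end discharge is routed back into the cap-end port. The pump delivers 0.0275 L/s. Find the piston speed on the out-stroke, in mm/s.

v ≈ 47.7 mm/s

In regeneration the rod-end outflow joins the pump flow into the cap end, so the net volume the pump must supply per unit advance equals the rod cross-section area.
Rod cross-section A_rod = π/4 × (27.1 mm)² = 576.8 mm^2
v = Q_pump / A_rod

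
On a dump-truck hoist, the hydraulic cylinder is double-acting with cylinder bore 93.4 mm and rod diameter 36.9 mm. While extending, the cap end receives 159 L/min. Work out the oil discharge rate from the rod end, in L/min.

Cap-side area A_cap = π/4 × (93.4 mm)² = 6851 mm^2
Rod-side annular area A_ann = π/4 × (93.4² − 36.9²) = 5782 mm^2
Piston speed v = Q_in/A_cap; rod-end outflow Q_out = v × A_ann = Q_in × A_ann/A_cap.

Q_out ≈ 134 L/min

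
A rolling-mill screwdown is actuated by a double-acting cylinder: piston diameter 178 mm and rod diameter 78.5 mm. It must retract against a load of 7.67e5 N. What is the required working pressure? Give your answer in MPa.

P ≈ 38.3 MPa

Rod-side annular area A_ann = π/4 × (178² − 78.5²) = 20040 mm^2
Retraction: pressure acts on the annular area.
P = F / A = 7.67e5 N / A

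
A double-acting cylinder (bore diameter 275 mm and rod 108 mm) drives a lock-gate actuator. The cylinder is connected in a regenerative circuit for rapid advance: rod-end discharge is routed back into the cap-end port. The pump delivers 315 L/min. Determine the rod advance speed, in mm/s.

v ≈ 573 mm/s

In regeneration the rod-end outflow joins the pump flow into the cap end, so the net volume the pump must supply per unit advance equals the rod cross-section area.
Rod cross-section A_rod = π/4 × (108 mm)² = 9161 mm^2
v = Q_pump / A_rod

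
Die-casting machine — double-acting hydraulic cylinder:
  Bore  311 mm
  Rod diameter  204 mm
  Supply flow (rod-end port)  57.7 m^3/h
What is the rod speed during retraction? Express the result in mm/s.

Rod-side annular area A_ann = π/4 × (311² − 204²) = 43280 mm^2
Flow into the rod-end port fills the annular volume.
v = Q / A

v ≈ 370 mm/s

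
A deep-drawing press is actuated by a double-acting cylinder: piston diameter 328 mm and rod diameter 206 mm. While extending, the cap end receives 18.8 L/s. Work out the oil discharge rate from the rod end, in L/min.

Q_out ≈ 683 L/min

Cap-side area A_cap = π/4 × (328 mm)² = 84500 mm^2
Rod-side annular area A_ann = π/4 × (328² − 206²) = 51170 mm^2
Piston speed v = Q_in/A_cap; rod-end outflow Q_out = v × A_ann = Q_in × A_ann/A_cap.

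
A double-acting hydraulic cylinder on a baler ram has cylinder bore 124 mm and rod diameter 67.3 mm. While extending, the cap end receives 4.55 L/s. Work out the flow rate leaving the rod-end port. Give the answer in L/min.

Q_out ≈ 193 L/min

Cap-side area A_cap = π/4 × (124 mm)² = 12080 mm^2
Rod-side annular area A_ann = π/4 × (124² − 67.3²) = 8519 mm^2
Piston speed v = Q_in/A_cap; rod-end outflow Q_out = v × A_ann = Q_in × A_ann/A_cap.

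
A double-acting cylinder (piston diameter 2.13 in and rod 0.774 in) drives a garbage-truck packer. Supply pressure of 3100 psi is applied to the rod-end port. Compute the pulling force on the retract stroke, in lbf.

Rod-side annular area A_ann = π/4 × (2.13² − 0.774²) = 3.093 in^2
On retraction the pressure acts on the annular area (bore minus rod).
F = P × A_ann

F ≈ 9590 lbf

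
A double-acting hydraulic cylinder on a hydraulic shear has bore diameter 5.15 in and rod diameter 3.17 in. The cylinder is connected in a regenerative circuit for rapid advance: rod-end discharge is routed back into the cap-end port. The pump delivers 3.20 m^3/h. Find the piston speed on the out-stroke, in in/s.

v ≈ 6.87 in/s

In regeneration the rod-end outflow joins the pump flow into the cap end, so the net volume the pump must supply per unit advance equals the rod cross-section area.
Rod cross-section A_rod = π/4 × (3.17 in)² = 7.892 in^2
v = Q_pump / A_rod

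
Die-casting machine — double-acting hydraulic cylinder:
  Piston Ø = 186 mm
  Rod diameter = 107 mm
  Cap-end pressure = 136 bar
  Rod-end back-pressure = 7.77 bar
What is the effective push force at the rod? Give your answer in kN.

Cap-side area A_cap = π/4 × (186 mm)² = 27170 mm^2
Rod-side annular area A_ann = π/4 × (186² − 107²) = 18180 mm^2
Net thrust = P_cap·A_cap − P_rod·A_ann = 369.5 kN − 14.13 kN

F ≈ 355 kN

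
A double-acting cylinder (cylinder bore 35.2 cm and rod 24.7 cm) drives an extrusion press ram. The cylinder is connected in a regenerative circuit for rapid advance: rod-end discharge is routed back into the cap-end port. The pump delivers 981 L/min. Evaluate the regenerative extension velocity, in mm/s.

v ≈ 341 mm/s

In regeneration the rod-end outflow joins the pump flow into the cap end, so the net volume the pump must supply per unit advance equals the rod cross-section area.
Rod cross-section A_rod = π/4 × (24.7 cm)² = 479.2 cm^2
v = Q_pump / A_rod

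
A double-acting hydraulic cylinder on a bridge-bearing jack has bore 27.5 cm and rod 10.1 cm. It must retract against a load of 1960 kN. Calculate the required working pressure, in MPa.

P ≈ 38.1 MPa

Rod-side annular area A_ann = π/4 × (27.5² − 10.1²) = 513.8 cm^2
Retraction: pressure acts on the annular area.
P = F / A = 1960 kN / A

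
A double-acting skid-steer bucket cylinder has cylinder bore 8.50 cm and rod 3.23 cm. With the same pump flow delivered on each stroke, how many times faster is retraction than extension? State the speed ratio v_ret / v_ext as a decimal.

v_ret/v_ext ≈ 1.17

Cap-side area A_cap = π/4 × (8.50 cm)² = 56.75 cm^2
Rod-side annular area A_ann = π/4 × (8.50² − 3.23²) = 48.55 cm^2
For equal Q, v ∝ 1/A, so v_ret/v_ext = A_cap/A_ann.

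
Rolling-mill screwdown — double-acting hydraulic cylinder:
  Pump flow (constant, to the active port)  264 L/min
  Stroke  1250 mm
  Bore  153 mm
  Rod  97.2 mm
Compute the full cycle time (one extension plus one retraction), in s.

Cap-side area A_cap = π/4 × (153 mm)² = 18390 mm^2
Rod-side annular area A_ann = π/4 × (153² − 97.2²) = 10970 mm^2
t_ext = A_cap·L/Q = 5.223 s
t_ret = A_ann·L/Q = 3.115 s
t_cycle = t_ext + t_ret

t ≈ 8.34 s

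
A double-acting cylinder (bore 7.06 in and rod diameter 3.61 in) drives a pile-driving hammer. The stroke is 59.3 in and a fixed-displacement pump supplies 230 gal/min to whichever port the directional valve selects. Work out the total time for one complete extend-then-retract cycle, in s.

t ≈ 4.56 s

Cap-side area A_cap = π/4 × (7.06 in)² = 39.15 in^2
Rod-side annular area A_ann = π/4 × (7.06² − 3.61²) = 28.91 in^2
t_ext = A_cap·L/Q = 2.622 s
t_ret = A_ann·L/Q = 1.936 s
t_cycle = t_ext + t_ret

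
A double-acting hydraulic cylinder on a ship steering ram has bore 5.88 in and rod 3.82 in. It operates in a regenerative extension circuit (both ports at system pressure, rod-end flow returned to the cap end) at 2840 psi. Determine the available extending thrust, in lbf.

F ≈ 32500 lbf

With equal pressure on both faces, forces on the annular region cancel; the net push is pressure × rod cross-section.
Rod cross-section A_rod = π/4 × (3.82 in)² = 11.46 in^2
F = P × A_rod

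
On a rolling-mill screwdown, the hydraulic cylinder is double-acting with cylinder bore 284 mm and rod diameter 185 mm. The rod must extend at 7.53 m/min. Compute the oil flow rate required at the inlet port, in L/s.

Q ≈ 7.95 L/s

Cap-side area A_cap = π/4 × (284 mm)² = 63350 mm^2
Q = A × v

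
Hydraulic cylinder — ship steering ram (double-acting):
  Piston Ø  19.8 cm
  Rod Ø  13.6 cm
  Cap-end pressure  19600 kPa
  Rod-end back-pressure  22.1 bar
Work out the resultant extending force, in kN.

F ≈ 568 kN

Cap-side area A_cap = π/4 × (19.8 cm)² = 307.9 cm^2
Rod-side annular area A_ann = π/4 × (19.8² − 13.6²) = 162.6 cm^2
Net thrust = P_cap·A_cap − P_rod·A_ann = 603.5 kN − 35.94 kN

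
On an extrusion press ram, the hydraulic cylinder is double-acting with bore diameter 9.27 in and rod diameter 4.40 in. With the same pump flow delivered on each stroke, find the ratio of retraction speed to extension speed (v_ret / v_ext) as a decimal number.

Cap-side area A_cap = π/4 × (9.27 in)² = 67.49 in^2
Rod-side annular area A_ann = π/4 × (9.27² − 4.40²) = 52.29 in^2
For equal Q, v ∝ 1/A, so v_ret/v_ext = A_cap/A_ann.

v_ret/v_ext ≈ 1.29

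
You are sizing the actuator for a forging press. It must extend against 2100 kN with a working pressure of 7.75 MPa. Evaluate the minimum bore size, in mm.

Extension force acts on the full piston face: F = P × (π/4)D².
D = √(4F / (πP)) = √(4 × 2100 kN / (π × 7.75 MPa))

D ≈ 587 mm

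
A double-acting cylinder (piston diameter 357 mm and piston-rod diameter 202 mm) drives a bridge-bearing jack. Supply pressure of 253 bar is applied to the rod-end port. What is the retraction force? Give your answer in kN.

Rod-side annular area A_ann = π/4 × (357² − 202²) = 68050 mm^2
On retraction the pressure acts on the annular area (bore minus rod).
F = P × A_ann

F ≈ 1720 kN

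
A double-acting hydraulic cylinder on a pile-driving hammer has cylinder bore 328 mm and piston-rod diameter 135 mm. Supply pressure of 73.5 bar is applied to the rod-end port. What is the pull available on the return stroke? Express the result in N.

F ≈ 5.16e5 N

Rod-side annular area A_ann = π/4 × (328² − 135²) = 70180 mm^2
On retraction the pressure acts on the annular area (bore minus rod).
F = P × A_ann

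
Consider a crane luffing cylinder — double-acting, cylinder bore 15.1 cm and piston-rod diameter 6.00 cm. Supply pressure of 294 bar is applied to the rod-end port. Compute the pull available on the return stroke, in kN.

F ≈ 443 kN

Rod-side annular area A_ann = π/4 × (15.1² − 6.00²) = 150.8 cm^2
On retraction the pressure acts on the annular area (bore minus rod).
F = P × A_ann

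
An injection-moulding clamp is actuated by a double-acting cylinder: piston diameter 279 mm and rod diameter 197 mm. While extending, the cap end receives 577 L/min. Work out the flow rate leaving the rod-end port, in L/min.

Q_out ≈ 289 L/min

Cap-side area A_cap = π/4 × (279 mm)² = 61140 mm^2
Rod-side annular area A_ann = π/4 × (279² − 197²) = 30660 mm^2
Piston speed v = Q_in/A_cap; rod-end outflow Q_out = v × A_ann = Q_in × A_ann/A_cap.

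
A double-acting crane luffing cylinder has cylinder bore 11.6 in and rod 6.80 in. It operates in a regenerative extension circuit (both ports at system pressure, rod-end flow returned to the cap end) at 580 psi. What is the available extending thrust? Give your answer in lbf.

With equal pressure on both faces, forces on the annular region cancel; the net push is pressure × rod cross-section.
Rod cross-section A_rod = π/4 × (6.80 in)² = 36.32 in^2
F = P × A_rod

F ≈ 21100 lbf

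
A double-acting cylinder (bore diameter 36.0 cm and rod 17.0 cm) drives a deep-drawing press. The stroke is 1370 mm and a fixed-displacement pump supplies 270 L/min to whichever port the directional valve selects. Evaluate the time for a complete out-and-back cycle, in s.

t ≈ 55.1 s

Cap-side area A_cap = π/4 × (36.0 cm)² = 1018 cm^2
Rod-side annular area A_ann = π/4 × (36.0² − 17.0²) = 790.9 cm^2
t_ext = A_cap·L/Q = 30.99 s
t_ret = A_ann·L/Q = 24.08 s
t_cycle = t_ext + t_ret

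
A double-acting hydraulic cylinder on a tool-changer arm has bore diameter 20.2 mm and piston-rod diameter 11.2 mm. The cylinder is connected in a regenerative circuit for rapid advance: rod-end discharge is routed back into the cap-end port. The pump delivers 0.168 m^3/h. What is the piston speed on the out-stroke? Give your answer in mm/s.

In regeneration the rod-end outflow joins the pump flow into the cap end, so the net volume the pump must supply per unit advance equals the rod cross-section area.
Rod cross-section A_rod = π/4 × (11.2 mm)² = 98.52 mm^2
v = Q_pump / A_rod

v ≈ 474 mm/s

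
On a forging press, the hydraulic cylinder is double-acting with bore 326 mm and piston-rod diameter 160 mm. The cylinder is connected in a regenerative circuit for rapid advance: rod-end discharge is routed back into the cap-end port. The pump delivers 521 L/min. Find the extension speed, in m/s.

In regeneration the rod-end outflow joins the pump flow into the cap end, so the net volume the pump must supply per unit advance equals the rod cross-section area.
Rod cross-section A_rod = π/4 × (160 mm)² = 20110 mm^2
v = Q_pump / A_rod

v ≈ 0.432 m/s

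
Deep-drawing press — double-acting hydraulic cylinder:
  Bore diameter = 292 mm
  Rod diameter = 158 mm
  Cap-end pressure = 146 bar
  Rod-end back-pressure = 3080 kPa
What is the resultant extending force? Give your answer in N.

F ≈ 8.32e5 N

Cap-side area A_cap = π/4 × (292 mm)² = 66970 mm^2
Rod-side annular area A_ann = π/4 × (292² − 158²) = 47360 mm^2
Net thrust = P_cap·A_cap − P_rod·A_ann = 9.777e5 N − 1.459e5 N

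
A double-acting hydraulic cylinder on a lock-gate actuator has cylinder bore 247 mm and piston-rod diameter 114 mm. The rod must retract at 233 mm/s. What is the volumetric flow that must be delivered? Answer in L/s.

Q ≈ 8.79 L/s

Rod-side annular area A_ann = π/4 × (247² − 114²) = 37710 mm^2
Q = A × v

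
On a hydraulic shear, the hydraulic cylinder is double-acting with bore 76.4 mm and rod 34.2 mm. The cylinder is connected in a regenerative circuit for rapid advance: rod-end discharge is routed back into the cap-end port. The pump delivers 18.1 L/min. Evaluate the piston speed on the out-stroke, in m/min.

In regeneration the rod-end outflow joins the pump flow into the cap end, so the net volume the pump must supply per unit advance equals the rod cross-section area.
Rod cross-section A_rod = π/4 × (34.2 mm)² = 918.6 mm^2
v = Q_pump / A_rod

v ≈ 19.7 m/min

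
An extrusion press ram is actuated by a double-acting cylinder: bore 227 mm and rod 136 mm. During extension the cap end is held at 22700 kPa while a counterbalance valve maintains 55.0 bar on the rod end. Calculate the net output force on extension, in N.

F ≈ 7.76e5 N

Cap-side area A_cap = π/4 × (227 mm)² = 40470 mm^2
Rod-side annular area A_ann = π/4 × (227² − 136²) = 25940 mm^2
Net thrust = P_cap·A_cap − P_rod·A_ann = 9.187e5 N − 1.427e5 N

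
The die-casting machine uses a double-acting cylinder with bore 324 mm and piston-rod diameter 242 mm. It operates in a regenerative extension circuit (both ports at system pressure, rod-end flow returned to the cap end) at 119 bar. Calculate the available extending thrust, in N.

With equal pressure on both faces, forces on the annular region cancel; the net push is pressure × rod cross-section.
Rod cross-section A_rod = π/4 × (242 mm)² = 46000 mm^2
F = P × A_rod

F ≈ 5.47e5 N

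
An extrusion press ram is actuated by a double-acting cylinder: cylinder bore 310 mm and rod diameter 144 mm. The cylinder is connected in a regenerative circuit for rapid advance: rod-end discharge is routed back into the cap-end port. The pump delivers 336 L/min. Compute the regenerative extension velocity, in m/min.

v ≈ 20.6 m/min

In regeneration the rod-end outflow joins the pump flow into the cap end, so the net volume the pump must supply per unit advance equals the rod cross-section area.
Rod cross-section A_rod = π/4 × (144 mm)² = 16290 mm^2
v = Q_pump / A_rod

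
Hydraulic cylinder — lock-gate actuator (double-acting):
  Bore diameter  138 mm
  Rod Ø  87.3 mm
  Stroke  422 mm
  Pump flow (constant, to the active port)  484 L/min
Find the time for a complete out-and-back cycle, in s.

t ≈ 1.25 s

Cap-side area A_cap = π/4 × (138 mm)² = 14960 mm^2
Rod-side annular area A_ann = π/4 × (138² − 87.3²) = 8971 mm^2
t_ext = A_cap·L/Q = 0.7825 s
t_ret = A_ann·L/Q = 0.4693 s
t_cycle = t_ext + t_ret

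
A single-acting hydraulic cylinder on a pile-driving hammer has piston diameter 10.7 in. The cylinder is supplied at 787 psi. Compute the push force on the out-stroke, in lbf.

Cap-side area A_cap = π/4 × (10.7 in)² = 89.92 in^2
F = P × A_cap = 787 psi × A_cap

F ≈ 70800 lbf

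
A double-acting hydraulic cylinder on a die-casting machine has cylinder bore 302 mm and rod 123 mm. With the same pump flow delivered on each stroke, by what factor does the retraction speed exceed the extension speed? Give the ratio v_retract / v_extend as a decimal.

v_ret/v_ext ≈ 1.20

Cap-side area A_cap = π/4 × (302 mm)² = 71630 mm^2
Rod-side annular area A_ann = π/4 × (302² − 123²) = 59750 mm^2
For equal Q, v ∝ 1/A, so v_ret/v_ext = A_cap/A_ann.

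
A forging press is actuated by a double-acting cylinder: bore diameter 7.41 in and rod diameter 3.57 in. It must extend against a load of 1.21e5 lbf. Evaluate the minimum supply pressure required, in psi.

P ≈ 2810 psi

Cap-side area A_cap = π/4 × (7.41 in)² = 43.12 in^2
P = F / A = 1.21e5 lbf / A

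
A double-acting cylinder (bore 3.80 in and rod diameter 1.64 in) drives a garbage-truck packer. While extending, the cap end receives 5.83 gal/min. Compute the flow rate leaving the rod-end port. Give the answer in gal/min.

Cap-side area A_cap = π/4 × (3.80 in)² = 11.34 in^2
Rod-side annular area A_ann = π/4 × (3.80² − 1.64²) = 9.229 in^2
Piston speed v = Q_in/A_cap; rod-end outflow Q_out = v × A_ann = Q_in × A_ann/A_cap.

Q_out ≈ 4.74 gal/min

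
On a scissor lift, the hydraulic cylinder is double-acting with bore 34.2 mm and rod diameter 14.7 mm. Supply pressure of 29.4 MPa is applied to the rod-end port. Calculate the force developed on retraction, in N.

Rod-side annular area A_ann = π/4 × (34.2² − 14.7²) = 748.9 mm^2
On retraction the pressure acts on the annular area (bore minus rod).
F = P × A_ann

F ≈ 22000 N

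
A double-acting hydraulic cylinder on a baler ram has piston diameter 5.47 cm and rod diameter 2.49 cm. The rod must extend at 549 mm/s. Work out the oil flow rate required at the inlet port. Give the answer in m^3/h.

Cap-side area A_cap = π/4 × (5.47 cm)² = 23.50 cm^2
Q = A × v

Q ≈ 4.64 m^3/h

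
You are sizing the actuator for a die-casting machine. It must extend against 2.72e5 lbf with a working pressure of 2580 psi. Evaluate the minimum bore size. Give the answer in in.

D ≈ 11.6 in

Extension force acts on the full piston face: F = P × (π/4)D².
D = √(4F / (πP)) = √(4 × 2.72e5 lbf / (π × 2580 psi))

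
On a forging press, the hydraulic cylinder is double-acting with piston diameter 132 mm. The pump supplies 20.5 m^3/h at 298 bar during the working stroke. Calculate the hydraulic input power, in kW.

Hydraulic power = P × Q

W ≈ 170 kW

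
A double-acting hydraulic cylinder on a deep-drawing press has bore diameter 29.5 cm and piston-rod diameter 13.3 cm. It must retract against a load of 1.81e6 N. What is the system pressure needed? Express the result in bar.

P ≈ 332 bar

Rod-side annular area A_ann = π/4 × (29.5² − 13.3²) = 544.6 cm^2
Retraction: pressure acts on the annular area.
P = F / A = 1.81e6 N / A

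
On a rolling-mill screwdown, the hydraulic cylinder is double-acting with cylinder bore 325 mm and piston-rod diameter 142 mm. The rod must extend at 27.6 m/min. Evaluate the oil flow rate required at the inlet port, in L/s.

Q ≈ 38.2 L/s

Cap-side area A_cap = π/4 × (325 mm)² = 82960 mm^2
Q = A × v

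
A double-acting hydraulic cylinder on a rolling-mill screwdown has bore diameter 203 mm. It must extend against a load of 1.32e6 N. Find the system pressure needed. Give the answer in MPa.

P ≈ 40.8 MPa

Cap-side area A_cap = π/4 × (203 mm)² = 32370 mm^2
P = F / A = 1.32e6 N / A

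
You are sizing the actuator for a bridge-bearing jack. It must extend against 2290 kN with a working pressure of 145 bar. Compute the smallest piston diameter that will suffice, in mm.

D ≈ 448 mm

Extension force acts on the full piston face: F = P × (π/4)D².
D = √(4F / (πP)) = √(4 × 2290 kN / (π × 145 bar))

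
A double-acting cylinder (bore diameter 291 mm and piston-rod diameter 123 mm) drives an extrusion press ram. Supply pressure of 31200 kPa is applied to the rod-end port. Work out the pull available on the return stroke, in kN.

Rod-side annular area A_ann = π/4 × (291² − 123²) = 54630 mm^2
On retraction the pressure acts on the annular area (bore minus rod).
F = P × A_ann

F ≈ 1700 kN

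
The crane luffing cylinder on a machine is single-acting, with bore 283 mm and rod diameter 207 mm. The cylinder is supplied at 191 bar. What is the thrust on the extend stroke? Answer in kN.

F ≈ 1200 kN

Cap-side area A_cap = π/4 × (283 mm)² = 62900 mm^2
F = P × A_cap = 191 bar × A_cap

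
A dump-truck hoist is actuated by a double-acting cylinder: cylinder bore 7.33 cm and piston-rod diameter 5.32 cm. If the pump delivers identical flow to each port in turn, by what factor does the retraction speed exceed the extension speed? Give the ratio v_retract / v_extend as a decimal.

Cap-side area A_cap = π/4 × (7.33 cm)² = 42.20 cm^2
Rod-side annular area A_ann = π/4 × (7.33² − 5.32²) = 19.97 cm^2
For equal Q, v ∝ 1/A, so v_ret/v_ext = A_cap/A_ann.

v_ret/v_ext ≈ 2.11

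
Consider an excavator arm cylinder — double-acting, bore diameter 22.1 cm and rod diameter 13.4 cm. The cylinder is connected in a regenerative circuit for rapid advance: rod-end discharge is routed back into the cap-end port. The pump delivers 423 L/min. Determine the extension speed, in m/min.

In regeneration the rod-end outflow joins the pump flow into the cap end, so the net volume the pump must supply per unit advance equals the rod cross-section area.
Rod cross-section A_rod = π/4 × (13.4 cm)² = 141.0 cm^2
v = Q_pump / A_rod

v ≈ 30.0 m/min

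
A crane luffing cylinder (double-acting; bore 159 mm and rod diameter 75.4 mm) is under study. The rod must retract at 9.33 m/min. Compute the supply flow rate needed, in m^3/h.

Q ≈ 8.62 m^3/h

Rod-side annular area A_ann = π/4 × (159² − 75.4²) = 15390 mm^2
Q = A × v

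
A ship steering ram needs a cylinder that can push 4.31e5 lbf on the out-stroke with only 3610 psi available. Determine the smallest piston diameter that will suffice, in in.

D ≈ 12.3 in

Extension force acts on the full piston face: F = P × (π/4)D².
D = √(4F / (πP)) = √(4 × 4.31e5 lbf / (π × 3610 psi))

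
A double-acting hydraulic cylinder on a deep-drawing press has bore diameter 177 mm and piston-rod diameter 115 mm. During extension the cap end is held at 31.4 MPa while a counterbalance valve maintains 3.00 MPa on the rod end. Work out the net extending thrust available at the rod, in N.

Cap-side area A_cap = π/4 × (177 mm)² = 24610 mm^2
Rod-side annular area A_ann = π/4 × (177² − 115²) = 14220 mm^2
Net thrust = P_cap·A_cap − P_rod·A_ann = 7.726e5 N − 42660 N

F ≈ 7.30e5 N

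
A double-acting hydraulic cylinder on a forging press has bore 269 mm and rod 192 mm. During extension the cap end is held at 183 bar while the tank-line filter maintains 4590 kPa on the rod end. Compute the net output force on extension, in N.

Cap-side area A_cap = π/4 × (269 mm)² = 56830 mm^2
Rod-side annular area A_ann = π/4 × (269² − 192²) = 27880 mm^2
Net thrust = P_cap·A_cap − P_rod·A_ann = 1.040e6 N − 1.280e5 N

F ≈ 9.12e5 N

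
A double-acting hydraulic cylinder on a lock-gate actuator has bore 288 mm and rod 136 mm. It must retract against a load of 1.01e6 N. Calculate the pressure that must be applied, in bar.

P ≈ 200 bar

Rod-side annular area A_ann = π/4 × (288² − 136²) = 50620 mm^2
Retraction: pressure acts on the annular area.
P = F / A = 1.01e6 N / A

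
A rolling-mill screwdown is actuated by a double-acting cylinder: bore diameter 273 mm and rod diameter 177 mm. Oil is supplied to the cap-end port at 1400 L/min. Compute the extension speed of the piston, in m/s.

v ≈ 0.399 m/s

Cap-side area A_cap = π/4 × (273 mm)² = 58530 mm^2
v = Q / A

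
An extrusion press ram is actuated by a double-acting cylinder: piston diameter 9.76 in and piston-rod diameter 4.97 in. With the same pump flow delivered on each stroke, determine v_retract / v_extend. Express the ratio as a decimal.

Cap-side area A_cap = π/4 × (9.76 in)² = 74.82 in^2
Rod-side annular area A_ann = π/4 × (9.76² − 4.97²) = 55.42 in^2
For equal Q, v ∝ 1/A, so v_ret/v_ext = A_cap/A_ann.

v_ret/v_ext ≈ 1.35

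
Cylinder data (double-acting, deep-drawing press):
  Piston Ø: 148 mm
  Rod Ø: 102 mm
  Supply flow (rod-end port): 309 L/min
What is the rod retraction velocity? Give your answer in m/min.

v ≈ 34.2 m/min

Rod-side annular area A_ann = π/4 × (148² − 102²) = 9032 mm^2
Flow into the rod-end port fills the annular volume.
v = Q / A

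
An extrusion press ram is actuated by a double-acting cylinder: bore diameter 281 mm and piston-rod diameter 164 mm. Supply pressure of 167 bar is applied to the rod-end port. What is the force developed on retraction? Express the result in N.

Rod-side annular area A_ann = π/4 × (281² − 164²) = 40890 mm^2
On retraction the pressure acts on the annular area (bore minus rod).
F = P × A_ann

F ≈ 6.83e5 N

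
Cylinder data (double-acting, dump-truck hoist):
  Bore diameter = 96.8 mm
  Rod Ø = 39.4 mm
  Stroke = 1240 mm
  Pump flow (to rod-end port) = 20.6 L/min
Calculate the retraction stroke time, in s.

Rod-side annular area A_ann = π/4 × (96.8² − 39.4²) = 6140 mm^2
Swept volume V = A × L; t = V / Q = A·L / Q

t ≈ 22.2 s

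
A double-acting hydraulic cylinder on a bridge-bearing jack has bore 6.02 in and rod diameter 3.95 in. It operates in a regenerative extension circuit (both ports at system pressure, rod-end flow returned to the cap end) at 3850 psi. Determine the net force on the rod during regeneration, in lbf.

With equal pressure on both faces, forces on the annular region cancel; the net push is pressure × rod cross-section.
Rod cross-section A_rod = π/4 × (3.95 in)² = 12.25 in^2
F = P × A_rod

F ≈ 47200 lbf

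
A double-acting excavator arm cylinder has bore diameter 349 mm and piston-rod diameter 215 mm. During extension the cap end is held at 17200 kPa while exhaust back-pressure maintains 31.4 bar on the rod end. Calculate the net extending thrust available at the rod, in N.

Cap-side area A_cap = π/4 × (349 mm)² = 95660 mm^2
Rod-side annular area A_ann = π/4 × (349² − 215²) = 59360 mm^2
Net thrust = P_cap·A_cap − P_rod·A_ann = 1.645e6 N − 1.864e5 N

F ≈ 1.46e6 N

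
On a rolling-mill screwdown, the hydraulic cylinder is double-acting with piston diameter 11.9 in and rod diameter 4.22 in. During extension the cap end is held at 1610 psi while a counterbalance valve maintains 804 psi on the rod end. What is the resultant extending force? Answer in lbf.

Cap-side area A_cap = π/4 × (11.9 in)² = 111.2 in^2
Rod-side annular area A_ann = π/4 × (11.9² − 4.22²) = 97.23 in^2
Net thrust = P_cap·A_cap − P_rod·A_ann = 1.791e5 lbf − 78180 lbf

F ≈ 1.01e5 lbf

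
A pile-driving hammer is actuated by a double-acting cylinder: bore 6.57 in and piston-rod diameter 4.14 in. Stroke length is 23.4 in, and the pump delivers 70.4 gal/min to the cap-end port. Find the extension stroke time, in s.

Cap-side area A_cap = π/4 × (6.57 in)² = 33.90 in^2
Swept volume V = A × L; t = V / Q = A·L / Q

t ≈ 2.93 s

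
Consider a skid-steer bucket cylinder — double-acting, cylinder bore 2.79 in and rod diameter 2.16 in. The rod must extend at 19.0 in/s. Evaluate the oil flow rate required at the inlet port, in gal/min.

Cap-side area A_cap = π/4 × (2.79 in)² = 6.114 in^2
Q = A × v

Q ≈ 30.2 gal/min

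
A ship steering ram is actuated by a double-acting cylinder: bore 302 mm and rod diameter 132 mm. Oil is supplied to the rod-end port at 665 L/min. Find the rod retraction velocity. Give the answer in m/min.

v ≈ 11.5 m/min

Rod-side annular area A_ann = π/4 × (302² − 132²) = 57950 mm^2
Flow into the rod-end port fills the annular volume.
v = Q / A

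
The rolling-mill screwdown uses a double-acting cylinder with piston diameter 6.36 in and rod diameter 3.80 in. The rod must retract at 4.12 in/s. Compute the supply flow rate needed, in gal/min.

Rod-side annular area A_ann = π/4 × (6.36² − 3.80²) = 20.43 in^2
Q = A × v

Q ≈ 21.9 gal/min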